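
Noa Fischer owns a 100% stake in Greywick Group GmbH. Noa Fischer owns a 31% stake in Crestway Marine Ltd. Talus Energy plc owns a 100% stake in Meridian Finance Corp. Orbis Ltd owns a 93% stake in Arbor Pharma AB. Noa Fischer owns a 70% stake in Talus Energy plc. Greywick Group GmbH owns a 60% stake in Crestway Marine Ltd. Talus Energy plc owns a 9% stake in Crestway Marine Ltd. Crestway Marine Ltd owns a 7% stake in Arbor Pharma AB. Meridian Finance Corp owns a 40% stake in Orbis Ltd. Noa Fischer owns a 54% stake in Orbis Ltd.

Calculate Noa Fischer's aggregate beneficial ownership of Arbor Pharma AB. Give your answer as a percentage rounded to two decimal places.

83.07%

Noa reaches Arbor along 5 paths.
Via Talus → Meridian → Orbis: 70% × 100% × 40% × 93% = 26.04%.
Via Orbis: 54% × 93% = 50.22%.
Via Crestway: 31% × 7% = 2.17%.
Via Greywick → Crestway: 100% × 60% × 7% = 4.2%.
Via Talus → Crestway: 70% × 9% × 7% = 0.441%.
Total: 26.04% + 50.22% + 2.17% + 4.2% + 0.441% = 83.071%.
Rounded: 83.07%.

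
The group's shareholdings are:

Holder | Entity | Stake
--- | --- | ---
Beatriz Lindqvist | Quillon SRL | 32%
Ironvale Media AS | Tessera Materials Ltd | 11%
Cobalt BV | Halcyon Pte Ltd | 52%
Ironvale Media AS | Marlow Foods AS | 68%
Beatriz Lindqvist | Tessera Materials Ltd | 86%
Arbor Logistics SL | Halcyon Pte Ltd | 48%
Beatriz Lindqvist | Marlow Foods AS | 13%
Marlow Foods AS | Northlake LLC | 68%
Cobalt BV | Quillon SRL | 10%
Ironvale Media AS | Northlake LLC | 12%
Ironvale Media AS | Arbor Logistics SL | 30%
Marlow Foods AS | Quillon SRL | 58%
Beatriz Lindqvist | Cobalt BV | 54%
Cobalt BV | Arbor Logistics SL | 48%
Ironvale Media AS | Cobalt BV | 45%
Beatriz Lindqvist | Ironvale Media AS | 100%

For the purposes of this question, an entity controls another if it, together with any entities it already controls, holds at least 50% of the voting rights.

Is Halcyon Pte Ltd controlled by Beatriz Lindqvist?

Beatriz holds 100% of Ironvale, so Beatriz controls Ironvale.
Beatriz and Ironvale together hold 54% + 45% = 99% of Cobalt, so Beatriz controls Cobalt.
Ironvale and Cobalt together hold 30% + 48% = 78% of Arbor, so Beatriz controls Arbor.
Cobalt and Arbor together hold 52% + 48% = 100% of Halcyon, so Beatriz controls Halcyon.

Yes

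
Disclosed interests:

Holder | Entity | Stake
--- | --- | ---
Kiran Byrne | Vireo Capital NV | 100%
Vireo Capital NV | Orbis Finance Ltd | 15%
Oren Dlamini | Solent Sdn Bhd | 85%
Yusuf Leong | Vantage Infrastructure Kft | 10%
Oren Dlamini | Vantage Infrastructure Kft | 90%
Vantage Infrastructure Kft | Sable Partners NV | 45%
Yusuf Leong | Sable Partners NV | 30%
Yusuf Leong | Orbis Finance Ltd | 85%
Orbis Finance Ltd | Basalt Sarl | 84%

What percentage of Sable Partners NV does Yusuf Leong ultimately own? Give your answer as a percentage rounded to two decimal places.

34.50%

Yusuf reaches Sable along 2 paths.
Direct stake: 30% = 30%.
Via Vantage: 10% × 45% = 4.5%.
Total: 30% + 4.5% = 34.5%.
Rounded: 34.50%.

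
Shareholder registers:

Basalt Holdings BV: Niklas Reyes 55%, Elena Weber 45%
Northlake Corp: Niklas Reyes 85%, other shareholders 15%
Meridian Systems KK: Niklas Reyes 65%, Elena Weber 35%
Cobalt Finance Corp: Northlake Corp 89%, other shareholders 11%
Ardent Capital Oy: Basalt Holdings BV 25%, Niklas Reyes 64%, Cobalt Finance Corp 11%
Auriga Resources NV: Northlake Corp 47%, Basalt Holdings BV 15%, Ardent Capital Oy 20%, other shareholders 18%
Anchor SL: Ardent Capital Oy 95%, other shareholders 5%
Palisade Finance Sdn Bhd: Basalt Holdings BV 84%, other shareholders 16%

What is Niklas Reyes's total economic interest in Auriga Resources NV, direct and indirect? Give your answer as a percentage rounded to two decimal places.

65.41%

Niklas reaches Auriga along 5 paths.
Via Northlake: 85% × 47% = 39.95%.
Via Basalt: 55% × 15% = 8.25%.
Via Basalt → Ardent: 55% × 25% × 20% = 2.75%.
Via Ardent: 64% × 20% = 12.8%.
Via Northlake → Cobalt → Ardent: 85% × 89% × 11% × 20% = 1.6643%.
Total: 39.95% + 8.25% + 2.75% + 12.8% + 1.6643% = 65.4143%.
Rounded: 65.41%.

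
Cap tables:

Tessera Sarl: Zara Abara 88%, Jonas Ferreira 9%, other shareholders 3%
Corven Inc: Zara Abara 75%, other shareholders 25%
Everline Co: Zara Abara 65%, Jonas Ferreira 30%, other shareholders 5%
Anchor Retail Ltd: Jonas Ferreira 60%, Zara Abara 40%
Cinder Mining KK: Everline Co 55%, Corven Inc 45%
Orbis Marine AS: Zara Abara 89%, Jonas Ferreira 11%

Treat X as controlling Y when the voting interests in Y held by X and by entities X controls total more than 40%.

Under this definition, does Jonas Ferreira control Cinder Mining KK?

Jonas holds 60% of Anchor, so Jonas controls Anchor.
Neither Jonas nor any entity Jonas controls holds any voting interest in Cinder.
So Jonas does not control Cinder.

No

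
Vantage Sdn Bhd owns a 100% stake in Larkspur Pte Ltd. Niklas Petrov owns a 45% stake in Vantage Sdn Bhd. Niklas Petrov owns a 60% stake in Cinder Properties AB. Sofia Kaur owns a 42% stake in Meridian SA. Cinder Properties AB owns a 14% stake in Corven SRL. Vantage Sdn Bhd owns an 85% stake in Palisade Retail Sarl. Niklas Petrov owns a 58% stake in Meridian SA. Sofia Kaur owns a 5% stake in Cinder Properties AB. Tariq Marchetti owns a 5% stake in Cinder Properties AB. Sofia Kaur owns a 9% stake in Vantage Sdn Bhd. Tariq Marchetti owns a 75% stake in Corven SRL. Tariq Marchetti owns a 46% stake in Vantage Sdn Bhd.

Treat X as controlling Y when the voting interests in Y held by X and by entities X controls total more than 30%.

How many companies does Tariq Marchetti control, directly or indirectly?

Tariq holds 46% of Vantage, so Tariq controls Vantage.
Vantage holds 85% of Palisade, so Tariq controls Palisade.
Vantage holds 100% of Larkspur, so Tariq controls Larkspur.
Tariq holds 75% of Corven, so Tariq controls Corven.
No other company's threshold is met.
Tariq controls 4 companies.

4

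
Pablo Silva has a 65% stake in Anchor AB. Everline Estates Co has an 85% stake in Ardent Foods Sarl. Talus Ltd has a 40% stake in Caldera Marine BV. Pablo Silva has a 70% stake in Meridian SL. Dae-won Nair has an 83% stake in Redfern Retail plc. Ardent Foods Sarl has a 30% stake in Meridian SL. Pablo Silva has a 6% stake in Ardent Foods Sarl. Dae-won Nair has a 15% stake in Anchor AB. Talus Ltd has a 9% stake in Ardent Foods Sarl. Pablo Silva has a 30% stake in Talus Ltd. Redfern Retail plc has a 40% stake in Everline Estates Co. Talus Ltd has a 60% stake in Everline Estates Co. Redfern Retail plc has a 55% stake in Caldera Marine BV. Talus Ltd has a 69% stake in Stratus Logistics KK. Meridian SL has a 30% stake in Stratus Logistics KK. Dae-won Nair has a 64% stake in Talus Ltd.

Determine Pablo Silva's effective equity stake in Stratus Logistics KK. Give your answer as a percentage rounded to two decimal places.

Pablo reaches Stratus along 5 paths.
Via Talus: 30% × 69% = 20.7%.
Via Ardent → Meridian: 6% × 30% × 30% = 0.54%.
Via Talus → Ardent → Meridian: 30% × 9% × 30% × 30% = 0.243%.
Via Talus → Everline → Ardent → Meridian: 30% × 60% × 85% × 30% × 30% = 1.377%.
Via Meridian: 70% × 30% = 21%.
Total: 20.7% + 0.54% + 0.243% + 1.377% + 21% = 43.86%.

43.86%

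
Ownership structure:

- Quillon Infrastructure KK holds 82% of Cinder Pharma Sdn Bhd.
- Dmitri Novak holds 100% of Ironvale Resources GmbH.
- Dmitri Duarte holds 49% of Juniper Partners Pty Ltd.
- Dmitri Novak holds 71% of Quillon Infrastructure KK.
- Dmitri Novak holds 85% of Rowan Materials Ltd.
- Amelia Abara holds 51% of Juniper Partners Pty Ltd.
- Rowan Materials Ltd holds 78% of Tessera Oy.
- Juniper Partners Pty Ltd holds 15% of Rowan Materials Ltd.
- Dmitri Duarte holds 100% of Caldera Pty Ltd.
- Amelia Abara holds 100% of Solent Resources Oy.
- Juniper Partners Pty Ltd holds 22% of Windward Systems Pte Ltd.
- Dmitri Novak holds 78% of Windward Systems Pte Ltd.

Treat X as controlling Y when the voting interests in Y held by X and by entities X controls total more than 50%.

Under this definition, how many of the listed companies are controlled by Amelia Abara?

Amelia holds 51% of Juniper, so Amelia controls Juniper.
Amelia holds 100% of Solent, so Amelia controls Solent.
No other company's threshold is met.
Amelia controls 2 companies.

2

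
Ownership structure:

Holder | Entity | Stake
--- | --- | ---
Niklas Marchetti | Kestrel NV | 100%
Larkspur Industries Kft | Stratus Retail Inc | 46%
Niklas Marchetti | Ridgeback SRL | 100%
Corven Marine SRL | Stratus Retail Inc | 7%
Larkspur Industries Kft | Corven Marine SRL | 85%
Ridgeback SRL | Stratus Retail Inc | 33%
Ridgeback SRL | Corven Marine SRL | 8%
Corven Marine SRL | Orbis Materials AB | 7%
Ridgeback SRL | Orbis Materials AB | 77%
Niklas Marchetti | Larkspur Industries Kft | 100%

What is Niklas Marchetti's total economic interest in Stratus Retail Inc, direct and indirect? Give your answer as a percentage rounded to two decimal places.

85.51%

Niklas reaches Stratus along 4 paths.
Via Ridgeback: 100% × 33% = 33%.
Via Larkspur → Corven: 100% × 85% × 7% = 5.95%.
Via Ridgeback → Corven: 100% × 8% × 7% = 0.56%.
Via Larkspur: 100% × 46% = 46%.
Total: 33% + 5.95% + 0.56% + 46% = 85.51%.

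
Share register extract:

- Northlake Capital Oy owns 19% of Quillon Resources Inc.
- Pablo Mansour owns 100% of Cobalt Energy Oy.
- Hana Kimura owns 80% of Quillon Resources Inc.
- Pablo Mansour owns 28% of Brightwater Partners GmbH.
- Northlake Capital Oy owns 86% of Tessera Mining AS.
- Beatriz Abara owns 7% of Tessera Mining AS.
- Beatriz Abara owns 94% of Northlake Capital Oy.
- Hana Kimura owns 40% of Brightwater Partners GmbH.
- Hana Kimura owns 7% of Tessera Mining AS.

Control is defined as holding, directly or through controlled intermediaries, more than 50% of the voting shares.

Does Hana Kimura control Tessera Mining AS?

Hana holds 80% of Quillon, so Hana controls Quillon.
In Tessera, Hana's side holds only 7%, not > 50%.
So Hana does not control Tessera.

No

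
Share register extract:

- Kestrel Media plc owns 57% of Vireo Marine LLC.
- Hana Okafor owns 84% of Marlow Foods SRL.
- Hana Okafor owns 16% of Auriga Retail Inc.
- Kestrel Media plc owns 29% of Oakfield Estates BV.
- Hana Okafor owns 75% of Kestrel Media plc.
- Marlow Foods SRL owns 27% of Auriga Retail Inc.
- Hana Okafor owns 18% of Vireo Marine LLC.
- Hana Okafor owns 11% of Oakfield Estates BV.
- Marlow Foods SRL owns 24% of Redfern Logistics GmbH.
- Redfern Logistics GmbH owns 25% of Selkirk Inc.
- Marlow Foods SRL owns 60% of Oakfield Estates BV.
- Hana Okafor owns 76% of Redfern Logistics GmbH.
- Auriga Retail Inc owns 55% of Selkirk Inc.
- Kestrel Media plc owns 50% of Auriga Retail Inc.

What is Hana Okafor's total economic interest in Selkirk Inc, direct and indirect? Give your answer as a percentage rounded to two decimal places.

65.94%

Hana reaches Selkirk along 5 paths.
Via Redfern: 76% × 25% = 19%.
Via Marlow → Redfern: 84% × 24% × 25% = 5.04%.
Via Kestrel → Auriga: 75% × 50% × 55% = 20.625%.
Via Marlow → Auriga: 84% × 27% × 55% = 12.474%.
Via Auriga: 16% × 55% = 8.8%.
Total: 19% + 5.04% + 20.625% + 12.474% + 8.8% = 65.939%.
Rounded: 65.94%.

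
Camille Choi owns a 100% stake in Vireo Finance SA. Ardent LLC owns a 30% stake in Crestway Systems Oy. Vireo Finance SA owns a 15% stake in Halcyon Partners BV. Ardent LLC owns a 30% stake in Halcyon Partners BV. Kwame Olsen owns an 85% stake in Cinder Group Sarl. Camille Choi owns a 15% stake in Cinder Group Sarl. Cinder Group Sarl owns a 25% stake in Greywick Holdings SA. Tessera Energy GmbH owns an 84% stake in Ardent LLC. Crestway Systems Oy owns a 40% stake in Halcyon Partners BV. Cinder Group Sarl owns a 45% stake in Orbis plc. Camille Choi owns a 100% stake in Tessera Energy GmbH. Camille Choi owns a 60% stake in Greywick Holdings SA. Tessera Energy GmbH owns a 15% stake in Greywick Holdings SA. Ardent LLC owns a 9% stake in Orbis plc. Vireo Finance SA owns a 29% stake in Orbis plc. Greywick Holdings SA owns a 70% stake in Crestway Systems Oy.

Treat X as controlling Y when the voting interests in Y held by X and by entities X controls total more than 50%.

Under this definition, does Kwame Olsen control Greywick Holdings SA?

Kwame holds 85% of Cinder, so Kwame controls Cinder.
In Greywick, Kwame's side holds only 25%, not > 50%.
So Kwame does not control Greywick.

No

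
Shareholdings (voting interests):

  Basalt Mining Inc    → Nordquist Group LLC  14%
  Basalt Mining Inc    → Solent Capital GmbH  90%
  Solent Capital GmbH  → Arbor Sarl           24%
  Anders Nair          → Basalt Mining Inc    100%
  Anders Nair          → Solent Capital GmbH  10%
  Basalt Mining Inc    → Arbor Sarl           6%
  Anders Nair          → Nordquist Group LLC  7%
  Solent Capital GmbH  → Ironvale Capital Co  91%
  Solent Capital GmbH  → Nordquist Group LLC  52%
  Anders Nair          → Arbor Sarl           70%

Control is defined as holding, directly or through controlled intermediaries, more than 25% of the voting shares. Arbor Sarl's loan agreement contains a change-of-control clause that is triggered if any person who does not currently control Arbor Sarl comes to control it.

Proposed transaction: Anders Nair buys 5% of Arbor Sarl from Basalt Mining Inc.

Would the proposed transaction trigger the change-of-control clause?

The purchase adds only to Anders's holdings (Basalt's stake shrinks), so Anders is the only person who could newly come to control Arbor.
Anders holds 100% of Basalt, so Anders controls Basalt.
Anders and Basalt together hold 10% + 90% = 100% of Solent, so Anders controls Solent.
Basalt and Solent and Anders together hold 6% + 24% + 70% = 100% of Arbor, so Anders controls Arbor.
So Anders already controls Arbor before the transaction.
After the purchase, Anders's direct stake in Arbor rises to 70% + 5% = 75%, and Basalt's stake falls to 1%.
Anders controlled Arbor already, so this is not a new person acquiring control; every other person's position is unchanged or reduced.
No new person acquires control, so the clause is not triggered.

No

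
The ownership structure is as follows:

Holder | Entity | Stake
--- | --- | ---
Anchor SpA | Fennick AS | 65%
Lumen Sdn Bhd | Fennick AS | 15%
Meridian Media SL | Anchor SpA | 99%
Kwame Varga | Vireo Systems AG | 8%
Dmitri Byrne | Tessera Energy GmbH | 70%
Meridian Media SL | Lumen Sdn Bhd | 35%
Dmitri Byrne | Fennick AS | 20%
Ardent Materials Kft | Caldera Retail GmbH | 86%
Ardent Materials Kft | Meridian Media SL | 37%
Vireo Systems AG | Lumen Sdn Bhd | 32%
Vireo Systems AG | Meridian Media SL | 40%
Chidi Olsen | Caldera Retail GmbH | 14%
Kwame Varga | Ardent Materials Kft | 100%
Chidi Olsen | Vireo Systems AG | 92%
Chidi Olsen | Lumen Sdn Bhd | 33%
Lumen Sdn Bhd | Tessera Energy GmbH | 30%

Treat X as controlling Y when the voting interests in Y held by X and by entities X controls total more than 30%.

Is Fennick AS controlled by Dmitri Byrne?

Dmitri holds 70% of Tessera, so Dmitri controls Tessera.
In Fennick, Dmitri's side holds only 20%, not > 30%.
So Dmitri does not control Fennick.

No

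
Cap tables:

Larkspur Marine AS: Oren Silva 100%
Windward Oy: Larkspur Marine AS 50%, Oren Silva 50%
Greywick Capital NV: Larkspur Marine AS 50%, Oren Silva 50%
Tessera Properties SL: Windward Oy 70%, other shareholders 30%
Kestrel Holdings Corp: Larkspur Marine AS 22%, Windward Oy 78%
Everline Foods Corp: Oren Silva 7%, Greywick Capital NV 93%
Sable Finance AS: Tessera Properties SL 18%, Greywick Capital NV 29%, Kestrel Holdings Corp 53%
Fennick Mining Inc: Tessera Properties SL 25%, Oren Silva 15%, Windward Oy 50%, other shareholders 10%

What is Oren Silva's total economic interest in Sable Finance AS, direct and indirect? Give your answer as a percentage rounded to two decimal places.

Oren reaches Sable along 7 paths.
Via Larkspur → Windward → Tessera: 100% × 50% × 70% × 18% = 6.3%.
Via Windward → Tessera: 50% × 70% × 18% = 6.3%.
Via Larkspur → Greywick: 100% × 50% × 29% = 14.5%.
Via Greywick: 50% × 29% = 14.5%.
Via Larkspur → Kestrel: 100% × 22% × 53% = 11.66%.
Via Larkspur → Windward → Kestrel: 100% × 50% × 78% × 53% = 20.67%.
Via Windward → Kestrel: 50% × 78% × 53% = 20.67%.
Total: 6.3% + 6.3% + 14.5% + 14.5% + 11.66% + 20.67% + 20.67% = 94.6%.
Rounded: 94.60%.

94.60%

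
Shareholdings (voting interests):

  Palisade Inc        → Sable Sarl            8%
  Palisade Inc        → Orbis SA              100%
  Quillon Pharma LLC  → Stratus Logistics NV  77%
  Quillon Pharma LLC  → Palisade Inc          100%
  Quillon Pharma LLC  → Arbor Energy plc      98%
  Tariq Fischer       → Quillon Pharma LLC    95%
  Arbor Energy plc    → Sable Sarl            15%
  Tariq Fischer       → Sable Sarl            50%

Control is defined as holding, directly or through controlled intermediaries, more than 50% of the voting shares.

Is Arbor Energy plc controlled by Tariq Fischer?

Yes

Tariq holds 95% of Quillon, so Tariq controls Quillon.
Quillon holds 98% of Arbor, so Tariq controls Arbor.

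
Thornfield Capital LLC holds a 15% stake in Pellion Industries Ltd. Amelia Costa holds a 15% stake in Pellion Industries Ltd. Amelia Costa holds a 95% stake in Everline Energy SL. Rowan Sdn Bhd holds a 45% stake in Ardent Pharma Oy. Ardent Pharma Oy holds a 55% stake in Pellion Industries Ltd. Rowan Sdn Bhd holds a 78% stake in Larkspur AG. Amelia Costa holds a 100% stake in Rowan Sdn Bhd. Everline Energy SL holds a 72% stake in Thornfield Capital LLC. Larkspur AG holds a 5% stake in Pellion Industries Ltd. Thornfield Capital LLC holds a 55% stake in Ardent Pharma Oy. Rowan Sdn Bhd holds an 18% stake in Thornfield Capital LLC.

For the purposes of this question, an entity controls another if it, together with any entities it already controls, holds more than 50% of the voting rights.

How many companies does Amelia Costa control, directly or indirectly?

6

Amelia holds 100% of Rowan, so Amelia controls Rowan.
Amelia holds 95% of Everline, so Amelia controls Everline.
Rowan holds 78% of Larkspur, so Amelia controls Larkspur.
Everline and Rowan together hold 72% + 18% = 90% of Thornfield, so Amelia controls Thornfield.
Thornfield and Rowan together hold 55% + 45% = 100% of Ardent, so Amelia controls Ardent.
Thornfield and Amelia and Ardent and Larkspur together hold 15% + 15% + 55% + 5% = 90% of Pellion, so Amelia controls Pellion.
Amelia controls 6 companies.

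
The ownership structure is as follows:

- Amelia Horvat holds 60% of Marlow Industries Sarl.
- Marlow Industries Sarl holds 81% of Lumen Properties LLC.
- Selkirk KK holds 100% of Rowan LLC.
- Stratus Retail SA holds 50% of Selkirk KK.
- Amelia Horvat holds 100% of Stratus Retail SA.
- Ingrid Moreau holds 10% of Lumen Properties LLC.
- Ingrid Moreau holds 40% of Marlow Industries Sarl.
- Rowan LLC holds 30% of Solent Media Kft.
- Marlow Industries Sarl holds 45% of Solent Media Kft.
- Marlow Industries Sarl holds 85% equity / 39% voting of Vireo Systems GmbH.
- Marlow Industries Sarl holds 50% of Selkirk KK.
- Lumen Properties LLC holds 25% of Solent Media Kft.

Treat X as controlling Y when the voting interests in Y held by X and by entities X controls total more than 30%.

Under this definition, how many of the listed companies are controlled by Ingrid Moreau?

Ingrid holds 40% of Marlow, so Ingrid controls Marlow.
Marlow holds 50% of Selkirk, so Ingrid controls Selkirk.
Marlow and Ingrid together hold 81% + 10% = 91% of Lumen, so Ingrid controls Lumen.
Selkirk holds 100% of Rowan, so Ingrid controls Rowan.
Marlow holds 39% of Vireo, so Ingrid controls Vireo.
Marlow and Lumen and Rowan together hold 45% + 25% + 30% = 100% of Solent, so Ingrid controls Solent.
No other company's threshold is met.
Ingrid controls 6 companies.

6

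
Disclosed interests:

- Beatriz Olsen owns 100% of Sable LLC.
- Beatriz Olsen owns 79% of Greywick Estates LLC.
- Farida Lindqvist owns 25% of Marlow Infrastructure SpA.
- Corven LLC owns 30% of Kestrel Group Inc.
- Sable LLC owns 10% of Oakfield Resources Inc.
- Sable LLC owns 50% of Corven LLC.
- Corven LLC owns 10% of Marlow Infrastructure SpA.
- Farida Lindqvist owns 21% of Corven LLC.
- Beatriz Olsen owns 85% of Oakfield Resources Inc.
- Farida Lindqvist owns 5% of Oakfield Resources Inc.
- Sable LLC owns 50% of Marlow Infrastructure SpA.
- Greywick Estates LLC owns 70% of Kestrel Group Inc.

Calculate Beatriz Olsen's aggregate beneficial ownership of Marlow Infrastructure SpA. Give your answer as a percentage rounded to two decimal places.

55.00%

Beatriz reaches Marlow along 2 paths.
Via Sable: 100% × 50% = 50%.
Via Sable → Corven: 100% × 50% × 10% = 5%.
Total: 50% + 5% = 55%.
Rounded: 55.00%.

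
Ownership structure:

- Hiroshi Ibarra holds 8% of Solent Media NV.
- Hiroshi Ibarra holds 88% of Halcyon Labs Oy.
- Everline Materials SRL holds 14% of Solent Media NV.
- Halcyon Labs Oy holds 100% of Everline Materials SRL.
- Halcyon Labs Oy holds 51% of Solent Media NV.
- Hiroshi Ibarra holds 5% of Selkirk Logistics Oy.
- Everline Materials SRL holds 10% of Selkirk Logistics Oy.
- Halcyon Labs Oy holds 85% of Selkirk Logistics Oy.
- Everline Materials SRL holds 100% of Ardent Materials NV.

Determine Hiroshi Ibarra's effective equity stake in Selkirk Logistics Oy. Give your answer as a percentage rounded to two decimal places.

88.60%

Hiroshi reaches Selkirk along 3 paths.
Via Halcyon: 88% × 85% = 74.8%.
Via Halcyon → Everline: 88% × 100% × 10% = 8.8%.
Direct stake: 5% = 5%.
Total: 74.8% + 8.8% + 5% = 88.6%.
Rounded: 88.60%.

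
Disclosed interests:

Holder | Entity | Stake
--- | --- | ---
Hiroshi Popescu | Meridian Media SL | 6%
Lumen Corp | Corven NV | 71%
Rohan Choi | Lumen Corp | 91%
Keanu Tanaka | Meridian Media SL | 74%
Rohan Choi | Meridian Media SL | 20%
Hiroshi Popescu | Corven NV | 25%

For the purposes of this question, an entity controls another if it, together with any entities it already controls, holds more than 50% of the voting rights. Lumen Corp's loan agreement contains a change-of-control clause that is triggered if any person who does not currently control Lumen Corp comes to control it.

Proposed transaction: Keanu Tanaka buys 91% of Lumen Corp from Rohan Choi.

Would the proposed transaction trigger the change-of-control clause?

The purchase adds only to Keanu's holdings (Rohan's stake shrinks), so Keanu is the only person who could newly come to control Lumen.
Keanu holds 74% of Meridian, so Keanu controls Meridian.
Neither Keanu nor any entity Keanu controls holds any voting interest in Lumen.
So before the transaction, Keanu does not control Lumen.
After the purchase, Keanu holds 91% of Lumen directly, and Rohan's stake falls to 0%.
Keanu holds 91% of Lumen, so Keanu controls Lumen.
Keanu did not control Lumen before and does after, so the clause is triggered.

Yes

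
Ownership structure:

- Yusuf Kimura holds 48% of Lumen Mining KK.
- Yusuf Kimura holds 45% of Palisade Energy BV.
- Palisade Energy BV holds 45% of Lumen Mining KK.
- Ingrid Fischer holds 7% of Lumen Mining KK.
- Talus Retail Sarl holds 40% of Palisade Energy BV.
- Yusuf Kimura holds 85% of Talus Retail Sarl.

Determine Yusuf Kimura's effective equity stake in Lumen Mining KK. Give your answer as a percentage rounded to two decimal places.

83.55%

Yusuf reaches Lumen along 3 paths.
Via Palisade: 45% × 45% = 20.25%.
Via Talus → Palisade: 85% × 40% × 45% = 15.3%.
Direct stake: 48% = 48%.
Total: 20.25% + 15.3% + 48% = 83.55%.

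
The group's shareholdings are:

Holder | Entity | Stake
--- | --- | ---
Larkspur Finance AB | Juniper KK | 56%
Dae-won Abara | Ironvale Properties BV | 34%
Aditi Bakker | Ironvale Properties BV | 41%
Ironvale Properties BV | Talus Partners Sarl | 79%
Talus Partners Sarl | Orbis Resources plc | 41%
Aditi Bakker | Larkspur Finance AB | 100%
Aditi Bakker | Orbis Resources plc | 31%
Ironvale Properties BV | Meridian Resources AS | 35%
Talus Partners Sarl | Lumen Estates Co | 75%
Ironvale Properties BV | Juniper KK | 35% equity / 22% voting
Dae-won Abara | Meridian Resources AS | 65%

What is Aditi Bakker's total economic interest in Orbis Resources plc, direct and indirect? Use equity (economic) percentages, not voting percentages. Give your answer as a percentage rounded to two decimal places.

Aditi reaches Orbis along 2 paths.
Direct stake: 31% = 31%.
Via Ironvale → Talus: 41% × 79% × 41% = 13.2799%.
Total: 31% + 13.2799% = 44.2799%.
Rounded: 44.28%.

44.28%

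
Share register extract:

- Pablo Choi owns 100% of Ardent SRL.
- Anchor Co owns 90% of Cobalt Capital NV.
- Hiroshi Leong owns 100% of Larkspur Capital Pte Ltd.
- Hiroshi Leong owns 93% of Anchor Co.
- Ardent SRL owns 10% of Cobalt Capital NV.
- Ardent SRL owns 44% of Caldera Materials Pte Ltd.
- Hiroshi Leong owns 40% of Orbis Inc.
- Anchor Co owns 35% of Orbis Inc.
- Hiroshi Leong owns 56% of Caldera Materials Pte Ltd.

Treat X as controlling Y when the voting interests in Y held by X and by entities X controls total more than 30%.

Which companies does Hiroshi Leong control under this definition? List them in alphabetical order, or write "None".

Anchor Co, Caldera Materials Pte Ltd, Cobalt Capital NV, Larkspur Capital Pte Ltd, Orbis Inc

Hiroshi holds 93% of Anchor, so Hiroshi controls Anchor.
Hiroshi holds 100% of Larkspur, so Hiroshi controls Larkspur.
Anchor holds 90% of Cobalt, so Hiroshi controls Cobalt.
Hiroshi holds 56% of Caldera, so Hiroshi controls Caldera.
Hiroshi and Anchor together hold 40% + 35% = 75% of Orbis, so Hiroshi controls Orbis.
No other company's threshold is met.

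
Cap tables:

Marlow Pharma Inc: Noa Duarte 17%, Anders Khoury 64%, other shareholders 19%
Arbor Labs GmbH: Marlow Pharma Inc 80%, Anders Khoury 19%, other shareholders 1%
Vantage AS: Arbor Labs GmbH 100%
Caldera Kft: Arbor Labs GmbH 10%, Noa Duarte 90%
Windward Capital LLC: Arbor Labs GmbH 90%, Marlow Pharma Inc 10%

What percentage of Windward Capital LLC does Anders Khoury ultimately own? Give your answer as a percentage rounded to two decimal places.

Anders reaches Windward along 3 paths.
Via Marlow → Arbor: 64% × 80% × 90% = 46.08%.
Via Arbor: 19% × 90% = 17.1%.
Via Marlow: 64% × 10% = 6.4%.
Total: 46.08% + 17.1% + 6.4% = 69.58%.

69.58%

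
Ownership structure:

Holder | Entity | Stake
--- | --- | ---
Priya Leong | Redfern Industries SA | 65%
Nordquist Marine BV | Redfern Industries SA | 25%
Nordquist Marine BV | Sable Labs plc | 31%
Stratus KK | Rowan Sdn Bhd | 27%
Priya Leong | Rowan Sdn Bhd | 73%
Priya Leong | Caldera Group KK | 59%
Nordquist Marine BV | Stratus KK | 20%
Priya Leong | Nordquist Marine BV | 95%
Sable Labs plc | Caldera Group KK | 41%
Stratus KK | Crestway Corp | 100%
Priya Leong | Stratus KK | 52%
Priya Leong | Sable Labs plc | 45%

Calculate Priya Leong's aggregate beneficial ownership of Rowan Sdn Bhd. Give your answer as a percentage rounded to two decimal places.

Priya reaches Rowan along 3 paths.
Via Nordquist → Stratus: 95% × 20% × 27% = 5.13%.
Via Stratus: 52% × 27% = 14.04%.
Direct stake: 73% = 73%.
Total: 5.13% + 14.04% + 73% = 92.17%.

92.17%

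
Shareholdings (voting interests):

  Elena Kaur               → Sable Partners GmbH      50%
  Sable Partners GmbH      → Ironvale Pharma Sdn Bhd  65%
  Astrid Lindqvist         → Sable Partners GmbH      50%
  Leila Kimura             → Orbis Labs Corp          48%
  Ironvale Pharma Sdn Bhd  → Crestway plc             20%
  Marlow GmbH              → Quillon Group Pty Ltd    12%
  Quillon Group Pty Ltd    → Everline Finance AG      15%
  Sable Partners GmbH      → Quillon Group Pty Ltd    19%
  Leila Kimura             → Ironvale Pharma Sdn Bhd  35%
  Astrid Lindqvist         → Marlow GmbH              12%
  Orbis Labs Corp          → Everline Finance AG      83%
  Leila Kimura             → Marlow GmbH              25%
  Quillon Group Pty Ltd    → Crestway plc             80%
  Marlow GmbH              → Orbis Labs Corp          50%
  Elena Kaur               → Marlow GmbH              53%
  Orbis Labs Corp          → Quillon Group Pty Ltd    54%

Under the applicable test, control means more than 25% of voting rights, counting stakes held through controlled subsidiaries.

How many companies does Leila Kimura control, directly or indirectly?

Leila holds 35% of Ironvale, so Leila controls Ironvale.
Leila holds 48% of Orbis, so Leila controls Orbis.
Orbis holds 54% of Quillon, so Leila controls Quillon.
Ironvale and Quillon together hold 20% + 80% = 100% of Crestway, so Leila controls Crestway.
Quillon and Orbis together hold 15% + 83% = 98% of Everline, so Leila controls Everline.
No other company's threshold is met.
Leila controls 5 companies.

5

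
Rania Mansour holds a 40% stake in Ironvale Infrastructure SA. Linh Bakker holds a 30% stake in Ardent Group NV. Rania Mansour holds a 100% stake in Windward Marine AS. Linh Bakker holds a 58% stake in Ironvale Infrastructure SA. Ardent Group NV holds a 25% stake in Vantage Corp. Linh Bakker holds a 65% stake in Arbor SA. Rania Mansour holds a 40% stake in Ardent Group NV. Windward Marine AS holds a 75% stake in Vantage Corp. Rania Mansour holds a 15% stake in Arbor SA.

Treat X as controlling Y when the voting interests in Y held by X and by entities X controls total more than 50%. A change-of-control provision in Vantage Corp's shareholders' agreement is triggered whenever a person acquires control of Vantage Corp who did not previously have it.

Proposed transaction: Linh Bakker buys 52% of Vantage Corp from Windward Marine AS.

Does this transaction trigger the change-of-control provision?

The purchase adds only to Linh's holdings (Windward's stake shrinks), so Linh is the only person who could newly come to control Vantage.
Linh holds 65% of Arbor, so Linh controls Arbor.
Linh holds 58% of Ironvale, so Linh controls Ironvale.
Neither Linh nor any entity Linh controls holds any voting interest in Vantage.
So before the transaction, Linh does not control Vantage.
After the purchase, Linh holds 52% of Vantage directly, and Windward's stake falls to 23%.
Linh holds 52% of Vantage, so Linh controls Vantage.
Linh did not control Vantage before and does after, so the clause is triggered.

Yes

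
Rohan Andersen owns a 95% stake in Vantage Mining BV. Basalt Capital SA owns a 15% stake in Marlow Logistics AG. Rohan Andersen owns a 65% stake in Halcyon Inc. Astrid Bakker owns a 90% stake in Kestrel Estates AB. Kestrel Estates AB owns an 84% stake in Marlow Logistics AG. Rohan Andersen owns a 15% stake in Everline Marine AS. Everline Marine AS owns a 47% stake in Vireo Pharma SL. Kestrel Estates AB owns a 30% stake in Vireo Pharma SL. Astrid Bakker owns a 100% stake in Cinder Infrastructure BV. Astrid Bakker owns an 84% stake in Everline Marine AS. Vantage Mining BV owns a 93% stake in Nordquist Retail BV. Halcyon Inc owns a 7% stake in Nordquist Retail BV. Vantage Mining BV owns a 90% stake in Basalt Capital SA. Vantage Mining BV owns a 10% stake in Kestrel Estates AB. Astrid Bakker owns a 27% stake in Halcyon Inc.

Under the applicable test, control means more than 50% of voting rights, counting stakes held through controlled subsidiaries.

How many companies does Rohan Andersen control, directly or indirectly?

Rohan holds 65% of Halcyon, so Rohan controls Halcyon.
Rohan holds 95% of Vantage, so Rohan controls Vantage.
Vantage holds 90% of Basalt, so Rohan controls Basalt.
Halcyon and Vantage together hold 7% + 93% = 100% of Nordquist, so Rohan controls Nordquist.
No other company's threshold is met.
Rohan controls 4 companies.

4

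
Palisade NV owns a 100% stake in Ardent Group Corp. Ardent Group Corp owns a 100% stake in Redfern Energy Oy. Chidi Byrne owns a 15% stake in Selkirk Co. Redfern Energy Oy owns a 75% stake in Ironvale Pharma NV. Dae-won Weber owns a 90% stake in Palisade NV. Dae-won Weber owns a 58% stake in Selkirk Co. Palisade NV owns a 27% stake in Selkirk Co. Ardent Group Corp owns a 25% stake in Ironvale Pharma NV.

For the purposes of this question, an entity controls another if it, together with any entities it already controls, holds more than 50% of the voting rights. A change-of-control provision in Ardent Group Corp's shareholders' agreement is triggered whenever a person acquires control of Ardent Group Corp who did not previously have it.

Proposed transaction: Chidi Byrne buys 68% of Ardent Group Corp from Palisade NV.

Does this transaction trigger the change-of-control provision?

Yes

The purchase adds only to Chidi's holdings (Palisade's stake shrinks), so Chidi is the only person who could newly come to control Ardent.
Chidi's largest direct stake is 15% in Selkirk, which does not meet the threshold, so Chidi controls no company.
Neither Chidi nor any entity Chidi controls holds any voting interest in Ardent.
So before the transaction, Chidi does not control Ardent.
After the purchase, Chidi holds 68% of Ardent directly, and Palisade's stake falls to 32%.
Chidi holds 68% of Ardent, so Chidi controls Ardent.
Chidi did not control Ardent before and does after, so the clause is triggered.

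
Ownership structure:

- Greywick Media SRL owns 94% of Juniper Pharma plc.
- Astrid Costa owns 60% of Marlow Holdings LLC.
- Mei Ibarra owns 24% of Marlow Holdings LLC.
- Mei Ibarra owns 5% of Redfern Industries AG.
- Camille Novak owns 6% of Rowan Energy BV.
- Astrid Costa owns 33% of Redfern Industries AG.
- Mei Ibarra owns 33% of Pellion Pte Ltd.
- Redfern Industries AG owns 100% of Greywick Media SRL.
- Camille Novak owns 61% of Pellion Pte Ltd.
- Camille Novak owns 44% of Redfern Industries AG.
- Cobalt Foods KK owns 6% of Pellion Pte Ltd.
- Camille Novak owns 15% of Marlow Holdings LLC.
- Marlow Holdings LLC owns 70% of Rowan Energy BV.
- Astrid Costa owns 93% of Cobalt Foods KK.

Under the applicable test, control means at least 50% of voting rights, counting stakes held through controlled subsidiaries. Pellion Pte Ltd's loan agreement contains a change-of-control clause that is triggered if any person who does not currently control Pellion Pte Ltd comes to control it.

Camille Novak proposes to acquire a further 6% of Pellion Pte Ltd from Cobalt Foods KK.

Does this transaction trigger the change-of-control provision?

The purchase adds only to Camille's holdings (Cobalt's stake shrinks), so Camille is the only person who could newly come to control Pellion.
Camille holds 61% of Pellion, so Camille controls Pellion.
So Camille already controls Pellion before the transaction.
After the purchase, Camille's direct stake in Pellion rises to 61% + 6% = 67%, and Cobalt's stake falls to 0%.
Camille controlled Pellion already, so this is not a new person acquiring control; every other person's position is unchanged or reduced.
No new person acquires control, so the clause is not triggered.

No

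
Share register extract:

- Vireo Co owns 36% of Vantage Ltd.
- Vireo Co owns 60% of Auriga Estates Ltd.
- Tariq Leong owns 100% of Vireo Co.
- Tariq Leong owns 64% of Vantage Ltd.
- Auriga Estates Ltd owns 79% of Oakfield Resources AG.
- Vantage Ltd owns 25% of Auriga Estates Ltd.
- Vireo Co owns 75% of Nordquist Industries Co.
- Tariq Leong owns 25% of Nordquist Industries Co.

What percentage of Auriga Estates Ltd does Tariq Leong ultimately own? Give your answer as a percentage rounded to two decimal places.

Tariq reaches Auriga along 3 paths.
Via Vireo: 100% × 60% = 60%.
Via Vantage: 64% × 25% = 16%.
Via Vireo → Vantage: 100% × 36% × 25% = 9%.
Total: 60% + 16% + 9% = 85%.
Rounded: 85.00%.

85.00%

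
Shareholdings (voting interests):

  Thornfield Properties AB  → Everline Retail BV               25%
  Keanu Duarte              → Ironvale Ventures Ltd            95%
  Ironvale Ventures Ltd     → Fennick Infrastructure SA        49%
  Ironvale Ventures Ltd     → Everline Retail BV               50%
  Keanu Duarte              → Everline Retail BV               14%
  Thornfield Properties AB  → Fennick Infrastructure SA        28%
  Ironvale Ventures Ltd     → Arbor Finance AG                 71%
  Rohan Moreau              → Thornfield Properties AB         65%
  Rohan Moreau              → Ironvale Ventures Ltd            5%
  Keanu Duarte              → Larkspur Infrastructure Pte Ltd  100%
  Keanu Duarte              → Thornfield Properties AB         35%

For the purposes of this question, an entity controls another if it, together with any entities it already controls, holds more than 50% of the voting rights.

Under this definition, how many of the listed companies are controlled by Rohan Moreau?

1

Rohan holds 65% of Thornfield, so Rohan controls Thornfield.
No other company's threshold is met.
Rohan controls 1 company.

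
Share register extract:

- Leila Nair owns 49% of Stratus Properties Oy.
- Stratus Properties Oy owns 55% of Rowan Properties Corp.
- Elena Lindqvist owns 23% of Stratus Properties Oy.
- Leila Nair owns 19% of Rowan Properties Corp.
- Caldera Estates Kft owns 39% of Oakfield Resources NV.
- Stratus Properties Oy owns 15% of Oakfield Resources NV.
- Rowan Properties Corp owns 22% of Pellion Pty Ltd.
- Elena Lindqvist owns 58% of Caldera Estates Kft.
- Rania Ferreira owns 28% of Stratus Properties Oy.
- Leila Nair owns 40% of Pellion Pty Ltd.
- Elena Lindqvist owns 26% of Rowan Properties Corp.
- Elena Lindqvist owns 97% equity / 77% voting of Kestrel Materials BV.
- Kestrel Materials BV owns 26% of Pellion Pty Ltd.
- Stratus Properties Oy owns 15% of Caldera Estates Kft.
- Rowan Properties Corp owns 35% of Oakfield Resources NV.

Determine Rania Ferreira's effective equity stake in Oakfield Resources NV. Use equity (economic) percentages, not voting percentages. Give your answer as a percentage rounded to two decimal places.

11.23%

Rania reaches Oakfield along 3 paths.
Via Stratus → Rowan: 28% × 55% × 35% = 5.39%.
Via Stratus: 28% × 15% = 4.2%.
Via Stratus → Caldera: 28% × 15% × 39% = 1.638%.
Total: 5.39% + 4.2% + 1.638% = 11.228%.
Rounded: 11.23%.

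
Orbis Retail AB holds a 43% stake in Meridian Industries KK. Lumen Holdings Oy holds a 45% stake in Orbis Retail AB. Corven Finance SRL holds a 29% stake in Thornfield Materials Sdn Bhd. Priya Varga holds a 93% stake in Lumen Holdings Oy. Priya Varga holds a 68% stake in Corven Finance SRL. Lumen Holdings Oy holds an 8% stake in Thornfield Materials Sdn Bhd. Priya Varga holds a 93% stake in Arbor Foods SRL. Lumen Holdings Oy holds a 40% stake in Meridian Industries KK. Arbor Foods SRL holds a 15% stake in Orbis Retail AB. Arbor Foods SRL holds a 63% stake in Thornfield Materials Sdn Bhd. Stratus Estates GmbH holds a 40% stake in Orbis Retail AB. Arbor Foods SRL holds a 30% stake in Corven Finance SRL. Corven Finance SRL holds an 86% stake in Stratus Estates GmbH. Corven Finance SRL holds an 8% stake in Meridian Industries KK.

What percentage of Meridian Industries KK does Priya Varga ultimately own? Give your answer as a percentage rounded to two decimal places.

83.05%

Priya reaches Meridian along 7 paths.
Via Corven: 68% × 8% = 5.44%.
Via Arbor → Corven: 93% × 30% × 8% = 2.232%.
Via Lumen: 93% × 40% = 37.2%.
Via Corven → Stratus → Orbis: 68% × 86% × 40% × 43% = 10.05856%.
Via Arbor → Corven → Stratus → Orbis: 93% × 30% × 86% × 40% × 43% = 4.126968%.
Via Lumen → Orbis: 93% × 45% × 43% = 17.9955%.
Via Arbor → Orbis: 93% × 15% × 43% = 5.9985%.
Total: 5.44% + 2.232% + 37.2% + 10.05856% + 4.126968% + 17.9955% + 5.9985% = 83.051528%.
Rounded: 83.05%.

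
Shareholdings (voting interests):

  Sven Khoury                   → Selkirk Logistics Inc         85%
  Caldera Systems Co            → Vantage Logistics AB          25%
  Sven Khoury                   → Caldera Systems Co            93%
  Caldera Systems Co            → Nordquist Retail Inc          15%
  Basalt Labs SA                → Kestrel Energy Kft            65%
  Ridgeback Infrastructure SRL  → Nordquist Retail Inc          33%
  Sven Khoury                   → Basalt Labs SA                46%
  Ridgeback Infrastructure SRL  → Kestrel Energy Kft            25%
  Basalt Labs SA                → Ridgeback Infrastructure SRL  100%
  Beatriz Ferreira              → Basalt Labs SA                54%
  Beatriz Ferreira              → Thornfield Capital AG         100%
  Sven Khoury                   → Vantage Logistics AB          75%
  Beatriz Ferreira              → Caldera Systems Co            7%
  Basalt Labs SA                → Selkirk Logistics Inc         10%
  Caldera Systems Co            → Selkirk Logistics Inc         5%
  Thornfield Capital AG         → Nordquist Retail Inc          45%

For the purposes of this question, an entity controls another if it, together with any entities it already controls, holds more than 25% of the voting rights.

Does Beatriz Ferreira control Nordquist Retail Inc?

Beatriz holds 100% of Thornfield, so Beatriz controls Thornfield.
Beatriz holds 54% of Basalt, so Beatriz controls Basalt.
Basalt holds 100% of Ridgeback, so Beatriz controls Ridgeback.
Thornfield and Ridgeback together hold 45% + 33% = 78% of Nordquist, so Beatriz controls Nordquist.

Yes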